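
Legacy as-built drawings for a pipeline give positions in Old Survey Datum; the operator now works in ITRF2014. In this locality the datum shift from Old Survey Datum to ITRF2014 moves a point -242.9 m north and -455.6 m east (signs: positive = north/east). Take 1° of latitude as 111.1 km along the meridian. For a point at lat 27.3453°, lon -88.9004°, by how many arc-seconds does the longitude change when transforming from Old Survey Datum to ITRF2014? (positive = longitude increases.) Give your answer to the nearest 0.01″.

At latitude 27.3453°, cos φ = 0.888254.
1° of longitude at this latitude = 111.1 × cos φ = 98.69 km, so Δλ = -455.6 / 98685.1 = -0.0046167° = -16.620″.

Δλ = -16.62″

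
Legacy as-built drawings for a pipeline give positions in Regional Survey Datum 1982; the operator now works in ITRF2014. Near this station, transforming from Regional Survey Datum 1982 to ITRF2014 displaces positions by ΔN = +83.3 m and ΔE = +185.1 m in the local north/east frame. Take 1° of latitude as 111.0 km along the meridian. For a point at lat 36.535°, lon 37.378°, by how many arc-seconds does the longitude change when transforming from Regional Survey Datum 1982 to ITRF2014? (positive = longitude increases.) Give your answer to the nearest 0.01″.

At latitude 36.535°, cos φ = 0.803493.
1° of longitude at this latitude = 111.0 × cos φ = 89.19 km, so Δλ = 185.1 / 89187.8 = 0.0020754° = 7.471″.

Δλ = 7.47″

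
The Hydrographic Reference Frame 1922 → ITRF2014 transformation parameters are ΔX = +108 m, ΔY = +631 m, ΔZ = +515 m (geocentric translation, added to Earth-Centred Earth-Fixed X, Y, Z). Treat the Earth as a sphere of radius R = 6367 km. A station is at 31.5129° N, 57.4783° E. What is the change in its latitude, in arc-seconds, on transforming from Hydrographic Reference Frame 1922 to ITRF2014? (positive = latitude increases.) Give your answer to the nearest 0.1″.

sin φ = 0.522691, cos φ = 0.852523, sin λ = 0.843188, cos λ = 0.537619.
North component: ΔN = −sin φ cos λ·ΔX − sin φ sin λ·ΔY + cos φ·ΔZ = −(0.522691)(0.537619)(108) − (0.522691)(0.843188)(631) + (0.852523)(515) = 130.60 m.
1° of latitude spans πR/180 = 111125 m, so Δφ = 130.60 / 111125 × 3600 = 4.231″.

Δφ = 4.2″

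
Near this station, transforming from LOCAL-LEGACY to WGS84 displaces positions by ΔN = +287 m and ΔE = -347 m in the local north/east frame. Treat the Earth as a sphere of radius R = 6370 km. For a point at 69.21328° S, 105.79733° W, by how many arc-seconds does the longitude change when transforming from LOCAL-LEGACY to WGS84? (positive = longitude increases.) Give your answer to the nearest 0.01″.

Δλ = -31.66″

At latitude -69.21328°, cos φ = 0.354890.
One radian of longitude at latitude φ spans R cos φ, so Δλ = ΔE / (R cos φ) = -347.0 / (6370000 × 0.354890) = -1.5350e-04 rad = -31.661″.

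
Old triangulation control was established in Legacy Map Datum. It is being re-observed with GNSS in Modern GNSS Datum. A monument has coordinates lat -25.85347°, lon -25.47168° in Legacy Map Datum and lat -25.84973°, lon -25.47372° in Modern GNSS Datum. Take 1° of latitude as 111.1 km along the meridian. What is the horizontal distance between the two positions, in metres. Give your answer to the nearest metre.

463 m

Δφ = -25.84973° − -25.85347° = +0.00374°; Δλ = -25.47372° − -25.47168° = -0.00204°.
ΔN = Δφ × 111100 = 415.5 m; ΔE = Δλ × 111100 × cos(-25.85347°) = -0.00204 × 111100 × 0.899912 = -204.0 m.
Distance = √(ΔE² + ΔN²) = √((-204.0)² + 415.5²) = 462.9 m.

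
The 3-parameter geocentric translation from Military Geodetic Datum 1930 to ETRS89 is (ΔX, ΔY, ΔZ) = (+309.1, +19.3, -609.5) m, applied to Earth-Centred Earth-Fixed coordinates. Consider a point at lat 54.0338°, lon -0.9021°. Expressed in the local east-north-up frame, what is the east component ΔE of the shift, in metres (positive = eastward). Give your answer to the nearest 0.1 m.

ΔE = 24.2 m

At φ = 54.0338°, λ = -0.9021°: sin φ = 0.809364, cos φ = 0.587308, sin λ = -0.015744, cos λ = 0.999876.
ΔE = −sin λ·ΔX + cos λ·ΔY = −(-0.015744)·(309.1) + (0.999876)·(19.3) = 24.16 m.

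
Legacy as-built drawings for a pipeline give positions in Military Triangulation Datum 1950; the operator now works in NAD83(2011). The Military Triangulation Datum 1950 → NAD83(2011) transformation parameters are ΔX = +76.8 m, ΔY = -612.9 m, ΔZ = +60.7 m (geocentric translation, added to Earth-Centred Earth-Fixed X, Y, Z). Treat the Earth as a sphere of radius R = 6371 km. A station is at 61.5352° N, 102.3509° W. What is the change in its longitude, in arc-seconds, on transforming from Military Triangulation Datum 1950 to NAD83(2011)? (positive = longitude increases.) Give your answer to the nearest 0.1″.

Δλ = 14.0″

sin φ = 0.879110, cos φ = 0.476619, sin λ = -0.976856, cos λ = -0.213898.
East component: ΔE = −sin λ·ΔX + cos λ·ΔY = −(-0.976856)(76.8) + (-0.213898)(-612.9) = 206.12 m.
1° of latitude spans πR/180 = 111195 m; at latitude φ, 1° of longitude spans that × cos φ = 52997.6 m, so Δλ = 206.12 / 52997.6 × 3600 = 14.001″.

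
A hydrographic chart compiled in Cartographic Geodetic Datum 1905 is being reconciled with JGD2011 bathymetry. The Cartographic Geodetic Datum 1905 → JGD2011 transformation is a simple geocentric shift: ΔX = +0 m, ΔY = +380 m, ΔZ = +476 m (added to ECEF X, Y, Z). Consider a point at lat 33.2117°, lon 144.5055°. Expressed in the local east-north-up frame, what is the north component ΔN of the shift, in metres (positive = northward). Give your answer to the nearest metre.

ΔN = 277 m

At φ = 33.2117°, λ = 144.5055°: sin φ = 0.547734, cos φ = 0.836652, sin λ = 0.580625, cos λ = -0.814171.
ΔN = −sin φ cos λ·ΔX − sin φ sin λ·ΔY + cos φ·ΔZ = −(0.547734)(-0.814171)(0) − (0.547734)(0.580625)(380) + (0.836652)(476) = 277.40 m.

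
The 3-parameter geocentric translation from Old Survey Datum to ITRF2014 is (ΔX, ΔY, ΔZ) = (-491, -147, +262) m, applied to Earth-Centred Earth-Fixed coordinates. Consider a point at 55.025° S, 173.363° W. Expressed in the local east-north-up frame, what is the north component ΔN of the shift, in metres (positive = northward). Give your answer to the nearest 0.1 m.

ΔN = 563.7 m

The local north axis is (−sin φ cos λ, −sin φ sin λ, cos φ), giving ΔN = 399.630 + 13.922 + 150.183 = 563.74 m.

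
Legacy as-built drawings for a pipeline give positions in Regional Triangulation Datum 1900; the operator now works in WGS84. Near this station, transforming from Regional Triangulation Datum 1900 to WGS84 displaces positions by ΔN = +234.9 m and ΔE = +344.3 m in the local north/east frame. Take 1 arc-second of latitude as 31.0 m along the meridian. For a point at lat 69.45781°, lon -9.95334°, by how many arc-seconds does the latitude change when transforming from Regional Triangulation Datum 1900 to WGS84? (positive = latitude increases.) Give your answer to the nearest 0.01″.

Δφ = 7.58″

1″ of latitude = 31.00 m, so Δφ = 234.9 / 31.00 = 7.577″.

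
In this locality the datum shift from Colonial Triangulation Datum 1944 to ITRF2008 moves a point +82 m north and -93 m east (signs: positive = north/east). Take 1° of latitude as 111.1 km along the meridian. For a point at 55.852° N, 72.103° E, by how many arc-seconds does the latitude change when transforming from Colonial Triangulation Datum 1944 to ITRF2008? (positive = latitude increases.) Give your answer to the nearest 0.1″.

1° of latitude = 111.1 km, so Δφ = 82.0 / 111100 = 0.0007381° = 2.657″.

Δφ = 2.7″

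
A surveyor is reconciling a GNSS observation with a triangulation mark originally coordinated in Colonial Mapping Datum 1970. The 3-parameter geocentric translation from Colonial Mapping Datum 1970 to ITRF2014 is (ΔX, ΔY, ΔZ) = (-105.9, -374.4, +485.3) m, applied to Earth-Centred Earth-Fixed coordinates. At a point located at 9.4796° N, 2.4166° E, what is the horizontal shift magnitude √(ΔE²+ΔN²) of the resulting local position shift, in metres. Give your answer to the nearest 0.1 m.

At φ = 9.4796°, λ = 2.4166°: sin φ = 0.164696, cos φ = 0.986344, sin λ = 0.042165, cos λ = 0.999111.
ΔE = −sin λ·ΔX + cos λ·ΔY = −(0.042165)·(-105.9) + (0.999111)·(-374.4) = -369.60 m.
ΔN = −sin φ cos λ·ΔX − sin φ sin λ·ΔY + cos φ·ΔZ = −(0.164696)(0.999111)(-105.9) − (0.164696)(0.042165)(-374.4) + (0.986344)(485.3) = 498.70 m.
Horizontal magnitude = √(ΔE² + ΔN²) = √((-369.60)² + 498.70²) = 620.73 m.

620.7 m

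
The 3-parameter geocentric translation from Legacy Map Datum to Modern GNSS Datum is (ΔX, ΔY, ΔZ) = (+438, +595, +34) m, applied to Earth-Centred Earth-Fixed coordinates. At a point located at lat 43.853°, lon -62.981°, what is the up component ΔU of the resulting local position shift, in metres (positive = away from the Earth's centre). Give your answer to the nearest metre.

ΔU = -215 m

The local up (radial) axis is (cos φ cos λ, cos φ sin λ, sin φ), giving ΔU = 143.486 − 382.236 + 23.556 = -215.19 m.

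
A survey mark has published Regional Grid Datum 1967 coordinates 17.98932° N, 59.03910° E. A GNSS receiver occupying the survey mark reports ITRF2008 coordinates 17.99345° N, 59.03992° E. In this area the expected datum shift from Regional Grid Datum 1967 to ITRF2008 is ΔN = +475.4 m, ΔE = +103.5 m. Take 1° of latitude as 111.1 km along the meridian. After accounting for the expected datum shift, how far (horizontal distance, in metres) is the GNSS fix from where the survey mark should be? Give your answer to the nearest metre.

Observed coordinate differences: Δφ = +0.00413°, Δλ = +0.00082°.
Converting to metres (1° lat = 111100 m, cos φ = 0.951114): observed ΔN = 458.8 m, observed ΔE = 86.6 m.
Subtracting the expected shift leaves a residual of 458.8 − (475.4) = -16.6 m north and 86.6 − (103.5) = -16.9 m east.
Residual distance = √((-16.6)² + (-16.9)²) = 23.6 m.

24 m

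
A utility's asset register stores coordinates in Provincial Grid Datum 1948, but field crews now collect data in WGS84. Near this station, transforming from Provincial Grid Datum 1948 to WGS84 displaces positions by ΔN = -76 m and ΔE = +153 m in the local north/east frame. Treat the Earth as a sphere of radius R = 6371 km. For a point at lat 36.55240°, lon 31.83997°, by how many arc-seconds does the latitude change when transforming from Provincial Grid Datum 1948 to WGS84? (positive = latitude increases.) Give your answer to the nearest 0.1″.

Δφ = -2.5″

On a sphere of radius R, 1 rad of latitude = R, so Δφ = ΔN / R = -76.0 / 6371000 = -1.1929e-05 rad = -2.461″.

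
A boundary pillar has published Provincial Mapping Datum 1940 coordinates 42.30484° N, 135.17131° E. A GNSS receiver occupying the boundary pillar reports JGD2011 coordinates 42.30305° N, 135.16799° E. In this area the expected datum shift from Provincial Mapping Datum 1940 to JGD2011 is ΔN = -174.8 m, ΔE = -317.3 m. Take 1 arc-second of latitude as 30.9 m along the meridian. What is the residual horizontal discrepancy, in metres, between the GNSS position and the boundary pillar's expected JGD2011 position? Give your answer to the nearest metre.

50 m

Observed coordinate differences: Δφ = -0.00179°, Δλ = -0.00332°.
Converting to metres (1° lat = 111240 m, cos φ = 0.739574): observed ΔN = -199.1 m, observed ΔE = -273.1 m.
Subtracting the expected shift leaves a residual of -199.1 − (-174.8) = -24.3 m north and -273.1 − (-317.3) = 44.2 m east.
Residual distance = √((-24.3)² + 44.2²) = 50.4 m.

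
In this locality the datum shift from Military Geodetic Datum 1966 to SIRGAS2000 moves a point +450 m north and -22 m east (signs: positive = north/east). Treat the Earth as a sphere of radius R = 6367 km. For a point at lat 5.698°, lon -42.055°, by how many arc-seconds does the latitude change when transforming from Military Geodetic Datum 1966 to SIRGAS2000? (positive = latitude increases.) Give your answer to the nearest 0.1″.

Δφ = 14.6″

On a sphere of radius R, 1 rad of latitude = R, so Δφ = ΔN / R = 450.0 / 6367000 = 7.0677e-05 rad = 14.578″.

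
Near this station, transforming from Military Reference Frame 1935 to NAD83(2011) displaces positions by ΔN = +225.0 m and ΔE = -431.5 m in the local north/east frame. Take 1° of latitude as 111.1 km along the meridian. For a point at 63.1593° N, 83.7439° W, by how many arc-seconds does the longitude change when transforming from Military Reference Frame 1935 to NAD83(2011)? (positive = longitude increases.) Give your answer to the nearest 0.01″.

Δλ = -30.97″

At latitude 63.1593°, cos φ = 0.451511.
1° of longitude at this latitude = 111.1 × cos φ = 50.16 km, so Δλ = -431.5 / 50162.9 = -0.0086020° = -30.967″.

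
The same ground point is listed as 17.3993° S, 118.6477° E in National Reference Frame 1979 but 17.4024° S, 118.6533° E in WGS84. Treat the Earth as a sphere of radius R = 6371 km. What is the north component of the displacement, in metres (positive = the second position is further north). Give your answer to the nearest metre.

ΔN = -345 m

Δφ = -17.4024° − -17.3993° = -0.0031°; Δλ = 118.6533° − 118.6477° = +0.0056°.
1° along a meridian = πR/180 = 111195 m.
ΔN = Δφ × 111195 = -344.7 m; ΔE = Δλ × 111195 × cos(-17.3993°) = +0.0056 × 111195 × 0.954244 = 594.2 m.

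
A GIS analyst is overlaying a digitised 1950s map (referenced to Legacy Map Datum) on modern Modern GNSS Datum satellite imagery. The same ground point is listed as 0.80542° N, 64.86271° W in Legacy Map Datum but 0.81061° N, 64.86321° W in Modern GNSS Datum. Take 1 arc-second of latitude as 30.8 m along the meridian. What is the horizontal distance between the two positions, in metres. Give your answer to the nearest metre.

Δφ = 0.81061° − 0.80542° = +0.00519°; Δλ = -64.86321° − -64.86271° = -0.00050°.
1° of latitude = 3600 × 30.80 = 110880 m.
ΔN = Δφ × 110880 = 575.5 m; ΔE = Δλ × 110880 × cos(0.80542°) = -0.00050 × 110880 × 0.999901 = -55.4 m.
Distance = √(ΔE² + ΔN²) = √((-55.4)² + 575.5²) = 578.1 m.

578 m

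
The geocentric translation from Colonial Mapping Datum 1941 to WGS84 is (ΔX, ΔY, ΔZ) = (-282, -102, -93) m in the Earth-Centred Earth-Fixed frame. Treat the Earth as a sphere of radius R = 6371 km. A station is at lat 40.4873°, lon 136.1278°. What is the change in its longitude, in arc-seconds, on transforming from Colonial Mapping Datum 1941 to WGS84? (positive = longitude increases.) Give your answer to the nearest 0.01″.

sin φ = 0.649279, cos φ = 0.760550, sin λ = 0.693052, cos λ = -0.720887.
East component: ΔE = −sin λ·ΔX + cos λ·ΔY = −(0.693052)(-282) + (-0.720887)(-102) = 268.97 m.
1° of latitude spans πR/180 = 111195 m; at latitude φ, 1° of longitude spans that × cos φ = 84569.3 m, so Δλ = 268.97 / 84569.3 × 3600 = 11.450″.

Δλ = 11.45″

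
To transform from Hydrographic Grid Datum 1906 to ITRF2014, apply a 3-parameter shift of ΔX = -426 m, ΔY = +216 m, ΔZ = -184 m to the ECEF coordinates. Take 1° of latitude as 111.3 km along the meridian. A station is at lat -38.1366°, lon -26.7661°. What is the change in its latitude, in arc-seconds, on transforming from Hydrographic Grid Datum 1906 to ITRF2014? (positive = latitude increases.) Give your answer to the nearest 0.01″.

sin φ = -0.617538, cos φ = 0.786541, sin λ = -0.450349, cos λ = 0.892852.
North component: ΔN = −sin φ cos λ·ΔX − sin φ sin λ·ΔY + cos φ·ΔZ = −(-0.617538)(0.892852)(-426) − (-0.617538)(-0.450349)(216) + (0.786541)(-184) = -439.68 m.
1° of latitude spans 111300 m, so Δφ = -439.68 / 111300 × 3600 = -14.221″.

Δφ = -14.22″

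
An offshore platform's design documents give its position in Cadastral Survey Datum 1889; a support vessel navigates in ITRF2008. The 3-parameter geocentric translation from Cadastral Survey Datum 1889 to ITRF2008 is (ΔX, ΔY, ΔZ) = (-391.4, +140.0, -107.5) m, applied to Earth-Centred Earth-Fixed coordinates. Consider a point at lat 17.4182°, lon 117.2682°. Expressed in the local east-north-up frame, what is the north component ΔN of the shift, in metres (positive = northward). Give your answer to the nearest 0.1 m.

The local north axis is (−sin φ cos λ, −sin φ sin λ, cos φ), giving ΔN = -53.679 − 37.251 − 102.571 = -193.50 m.

ΔN = -193.5 m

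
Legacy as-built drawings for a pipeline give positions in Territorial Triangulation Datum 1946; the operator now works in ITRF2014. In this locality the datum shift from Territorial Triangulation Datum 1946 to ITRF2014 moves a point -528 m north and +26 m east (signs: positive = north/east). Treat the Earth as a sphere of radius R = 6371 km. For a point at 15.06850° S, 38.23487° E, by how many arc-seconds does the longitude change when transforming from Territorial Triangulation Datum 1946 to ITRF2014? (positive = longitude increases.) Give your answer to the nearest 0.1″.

Δλ = 0.9″

At latitude -15.06850°, cos φ = 0.965616.
One radian of longitude at latitude φ spans R cos φ, so Δλ = ΔE / (R cos φ) = 26.0 / (6371000 × 0.965616) = 4.2263e-06 rad = 0.872″.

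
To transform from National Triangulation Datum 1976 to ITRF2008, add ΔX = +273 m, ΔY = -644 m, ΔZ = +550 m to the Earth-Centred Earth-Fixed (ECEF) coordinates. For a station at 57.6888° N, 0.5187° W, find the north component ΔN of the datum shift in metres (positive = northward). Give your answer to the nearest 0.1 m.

At φ = 57.6888°, λ = -0.5187°: sin φ = 0.845157, cos φ = 0.534518, sin λ = -0.009053, cos λ = 0.999959.
ΔN = −sin φ cos λ·ΔX − sin φ sin λ·ΔY + cos φ·ΔZ = −(0.845157)(0.999959)(273) − (0.845157)(-0.009053)(-644) + (0.534518)(550) = 58.34 m.

ΔN = 58.3 m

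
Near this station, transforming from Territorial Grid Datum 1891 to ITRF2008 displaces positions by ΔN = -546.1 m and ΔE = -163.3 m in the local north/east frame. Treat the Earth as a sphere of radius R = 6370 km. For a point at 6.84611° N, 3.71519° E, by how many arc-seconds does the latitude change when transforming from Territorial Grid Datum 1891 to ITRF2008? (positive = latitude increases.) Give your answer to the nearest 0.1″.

On a sphere of radius R, 1 rad of latitude = R, so Δφ = ΔN / R = -546.1 / 6370000 = -8.5730e-05 rad = -17.683″.

Δφ = -17.7″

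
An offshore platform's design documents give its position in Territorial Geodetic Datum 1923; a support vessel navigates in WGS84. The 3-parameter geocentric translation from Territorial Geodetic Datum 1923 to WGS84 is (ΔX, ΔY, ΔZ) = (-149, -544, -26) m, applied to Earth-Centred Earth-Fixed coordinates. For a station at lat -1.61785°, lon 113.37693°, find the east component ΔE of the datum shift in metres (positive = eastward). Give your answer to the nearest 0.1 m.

At φ = -1.61785°, λ = 113.37693°: sin φ = -0.028233, cos φ = 0.999601, sin λ = 0.917914, cos λ = -0.396778.
ΔE = −sin λ·ΔX + cos λ·ΔY = −(0.917914)·(-149) + (-0.396778)·(-544) = 352.62 m.

ΔE = 352.6 m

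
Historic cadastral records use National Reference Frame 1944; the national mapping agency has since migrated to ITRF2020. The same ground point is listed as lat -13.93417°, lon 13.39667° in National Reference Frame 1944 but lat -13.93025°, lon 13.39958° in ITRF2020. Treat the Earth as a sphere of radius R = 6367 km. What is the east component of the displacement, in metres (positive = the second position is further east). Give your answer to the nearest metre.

Δφ = -13.93025° − -13.93417° = +0.00392°; Δλ = 13.39958° − 13.39667° = +0.00291°.
1° along a meridian = πR/180 = 111125 m.
ΔN = Δφ × 111125 = 435.6 m; ΔE = Δλ × 111125 × cos(-13.93417°) = +0.00291 × 111125 × 0.970573 = 313.9 m.

ΔE = 314 m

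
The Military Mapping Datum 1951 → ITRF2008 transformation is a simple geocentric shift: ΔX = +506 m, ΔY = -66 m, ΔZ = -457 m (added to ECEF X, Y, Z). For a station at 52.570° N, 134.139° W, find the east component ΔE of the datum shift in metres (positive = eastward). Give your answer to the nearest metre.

ΔE = 409 m

At φ = 52.570°, λ = -134.139°: sin φ = 0.794096, cos φ = 0.607792, sin λ = -0.717652, cos λ = -0.696401.
ΔE = −sin λ·ΔX + cos λ·ΔY = −(-0.717652)·(506) + (-0.696401)·(-66) = 409.09 m.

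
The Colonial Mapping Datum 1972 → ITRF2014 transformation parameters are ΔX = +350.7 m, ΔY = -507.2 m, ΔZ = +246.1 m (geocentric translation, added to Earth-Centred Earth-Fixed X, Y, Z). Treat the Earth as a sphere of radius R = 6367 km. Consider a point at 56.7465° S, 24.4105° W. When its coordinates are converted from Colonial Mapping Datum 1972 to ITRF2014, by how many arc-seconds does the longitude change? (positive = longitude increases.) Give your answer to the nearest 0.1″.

Δλ = -18.7″

sin φ = -0.836253, cos φ = 0.548344, sin λ = -0.413271, cos λ = 0.910608.
East component: ΔE = −sin λ·ΔX + cos λ·ΔY = −(-0.413271)(350.7) + (0.910608)(-507.2) = -316.93 m.
1° of latitude spans πR/180 = 111125 m; at latitude φ, 1° of longitude spans that × cos φ = 60934.8 m, so Δλ = -316.93 / 60934.8 × 3600 = -18.724″.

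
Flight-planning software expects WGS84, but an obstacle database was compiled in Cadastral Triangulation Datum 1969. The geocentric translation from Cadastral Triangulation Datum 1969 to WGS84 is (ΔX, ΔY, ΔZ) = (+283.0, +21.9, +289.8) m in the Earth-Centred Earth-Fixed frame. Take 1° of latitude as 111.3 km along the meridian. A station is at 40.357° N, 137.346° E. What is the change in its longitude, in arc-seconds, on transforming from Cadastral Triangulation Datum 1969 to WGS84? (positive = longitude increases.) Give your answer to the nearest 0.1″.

Δλ = -8.8″

sin φ = 0.647548, cos φ = 0.762025, sin λ = 0.677569, cos λ = -0.735459.
East component: ΔE = −sin λ·ΔX + cos λ·ΔY = −(0.677569)(283.0) + (-0.735459)(21.9) = -207.86 m.
1° of latitude spans 111300 m; at latitude φ, 1° of longitude spans that × cos φ = 84813.3 m, so Δλ = -207.86 / 84813.3 × 3600 = -8.823″.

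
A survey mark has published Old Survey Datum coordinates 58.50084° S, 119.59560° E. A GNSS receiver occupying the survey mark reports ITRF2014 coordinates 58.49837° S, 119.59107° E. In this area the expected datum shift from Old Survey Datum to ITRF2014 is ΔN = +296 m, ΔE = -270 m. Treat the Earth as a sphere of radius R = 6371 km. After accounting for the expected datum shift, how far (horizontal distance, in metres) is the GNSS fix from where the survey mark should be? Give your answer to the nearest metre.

22 m

Observed coordinate differences: Δφ = +0.00247°, Δλ = -0.00453°.
Converting to metres (1° lat = 111195 m, cos φ = 0.522486): observed ΔN = 274.7 m, observed ΔE = -263.2 m.
Subtracting the expected shift leaves a residual of 274.7 − (296) = -21.3 m north and -263.2 − (-270) = 6.8 m east.
Residual distance = √((-21.3)² + 6.8²) = 22.4 m.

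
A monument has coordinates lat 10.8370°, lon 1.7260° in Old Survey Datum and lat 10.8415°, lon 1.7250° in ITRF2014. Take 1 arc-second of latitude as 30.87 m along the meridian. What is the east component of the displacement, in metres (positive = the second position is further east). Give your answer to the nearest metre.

Δφ = 10.8415° − 10.8370° = +0.0045°; Δλ = 1.7250° − 1.7260° = -0.0010°.
1° of latitude = 3600 × 30.87 = 111132 m.
ΔN = Δφ × 111132 = 500.1 m; ΔE = Δλ × 111132 × cos(10.8370°) = -0.0010 × 111132 × 0.982166 = -109.2 m.

ΔE = -109 m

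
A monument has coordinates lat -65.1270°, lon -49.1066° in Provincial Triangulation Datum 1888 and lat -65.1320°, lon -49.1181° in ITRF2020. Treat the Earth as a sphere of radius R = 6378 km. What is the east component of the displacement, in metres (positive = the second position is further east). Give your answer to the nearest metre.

ΔE = -538 m

Δφ = -65.1320° − -65.1270° = -0.0050°; Δλ = -49.1181° − -49.1066° = -0.0115°.
1° along a meridian = πR/180 = 111317 m.
ΔN = Δφ × 111317 = -556.6 m; ΔE = Δλ × 111317 × cos(-65.1270°) = -0.0115 × 111317 × 0.420608 = -538.4 m.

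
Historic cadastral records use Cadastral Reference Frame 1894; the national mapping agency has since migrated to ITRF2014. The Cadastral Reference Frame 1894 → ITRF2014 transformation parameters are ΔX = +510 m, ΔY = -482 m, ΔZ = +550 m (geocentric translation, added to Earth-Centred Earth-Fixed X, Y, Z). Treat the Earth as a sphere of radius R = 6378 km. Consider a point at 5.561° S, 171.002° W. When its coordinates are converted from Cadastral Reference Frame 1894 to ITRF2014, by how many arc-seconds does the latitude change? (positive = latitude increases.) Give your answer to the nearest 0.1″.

Δφ = 16.4″

sin φ = -0.096905, cos φ = 0.995294, sin λ = -0.156400, cos λ = -0.987694.
North component: ΔN = −sin φ cos λ·ΔX − sin φ sin λ·ΔY + cos φ·ΔZ = −(-0.096905)(-0.987694)(510) − (-0.096905)(-0.156400)(-482) + (0.995294)(550) = 505.90 m.
1° of latitude spans πR/180 = 111317 m, so Δφ = 505.90 / 111317 × 3600 = 16.361″.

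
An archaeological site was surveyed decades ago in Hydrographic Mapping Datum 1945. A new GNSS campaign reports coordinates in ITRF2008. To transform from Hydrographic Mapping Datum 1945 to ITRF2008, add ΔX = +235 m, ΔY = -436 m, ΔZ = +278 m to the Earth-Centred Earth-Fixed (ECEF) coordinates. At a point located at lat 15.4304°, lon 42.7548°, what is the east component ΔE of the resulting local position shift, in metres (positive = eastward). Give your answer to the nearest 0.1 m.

ΔE = -479.7 m

At φ = 15.4304°, λ = 42.7548°: sin φ = 0.266068, cos φ = 0.963954, sin λ = 0.678862, cos λ = 0.734266.
ΔE = −sin λ·ΔX + cos λ·ΔY = −(0.678862)·(235) + (0.734266)·(-436) = -479.67 m.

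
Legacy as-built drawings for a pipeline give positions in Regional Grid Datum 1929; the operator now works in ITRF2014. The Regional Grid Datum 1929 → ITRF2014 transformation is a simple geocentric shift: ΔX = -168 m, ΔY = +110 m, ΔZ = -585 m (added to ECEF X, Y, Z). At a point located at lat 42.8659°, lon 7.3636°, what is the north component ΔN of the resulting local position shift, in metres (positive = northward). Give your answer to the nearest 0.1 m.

At φ = 42.8659°, λ = 7.3636°: sin φ = 0.680285, cos φ = 0.732948, sin λ = 0.128166, cos λ = 0.991753.
ΔN = −sin φ cos λ·ΔX − sin φ sin λ·ΔY + cos φ·ΔZ = −(0.680285)(0.991753)(-168) − (0.680285)(0.128166)(110) + (0.732948)(-585) = -325.02 m.

ΔN = -325.0 m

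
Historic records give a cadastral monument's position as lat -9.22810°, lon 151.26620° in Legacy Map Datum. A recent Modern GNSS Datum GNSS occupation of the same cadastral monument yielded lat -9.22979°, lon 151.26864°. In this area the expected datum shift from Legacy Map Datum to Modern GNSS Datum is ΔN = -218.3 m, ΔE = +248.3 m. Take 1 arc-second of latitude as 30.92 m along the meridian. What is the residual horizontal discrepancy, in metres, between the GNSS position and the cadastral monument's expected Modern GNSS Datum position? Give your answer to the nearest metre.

Observed coordinate differences: Δφ = -0.00169°, Δλ = +0.00244°.
Converting to metres (1° lat = 111312 m, cos φ = 0.987058): observed ΔN = -188.1 m, observed ΔE = 268.1 m.
Subtracting the expected shift leaves a residual of -188.1 − (-218.3) = 30.2 m north and 268.1 − (248.3) = 19.8 m east.
Residual distance = √(30.2² + 19.8²) = 36.1 m.

36 m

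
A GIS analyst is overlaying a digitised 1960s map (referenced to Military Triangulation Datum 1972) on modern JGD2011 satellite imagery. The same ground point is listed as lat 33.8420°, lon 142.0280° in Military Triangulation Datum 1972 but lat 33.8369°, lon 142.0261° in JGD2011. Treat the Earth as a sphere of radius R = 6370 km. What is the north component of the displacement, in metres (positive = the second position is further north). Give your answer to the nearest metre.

ΔN = -567 m

Δφ = 33.8369° − 33.8420° = -0.0051°; Δλ = 142.0261° − 142.0280° = -0.0019°.
1° along a meridian = πR/180 = 111177 m.
ΔN = Δφ × 111177 = -567.0 m; ΔE = Δλ × 111177 × cos(33.8420°) = -0.0019 × 111177 × 0.830576 = -175.4 m.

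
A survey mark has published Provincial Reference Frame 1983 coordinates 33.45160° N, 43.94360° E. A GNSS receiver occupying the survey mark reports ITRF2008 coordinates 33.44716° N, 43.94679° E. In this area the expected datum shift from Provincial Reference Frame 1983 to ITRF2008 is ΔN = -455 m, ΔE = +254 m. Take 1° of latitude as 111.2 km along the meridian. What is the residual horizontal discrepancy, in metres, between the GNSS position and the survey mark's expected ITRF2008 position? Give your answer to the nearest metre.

57 m

Observed coordinate differences: Δφ = -0.00444°, Δλ = +0.00319°.
Converting to metres (1° lat = 111200 m, cos φ = 0.834352): observed ΔN = -493.7 m, observed ΔE = 296.0 m.
Subtracting the expected shift leaves a residual of -493.7 − (-455) = -38.7 m north and 296.0 − (254) = 42.0 m east.
Residual distance = √((-38.7)² + 42.0²) = 57.1 m.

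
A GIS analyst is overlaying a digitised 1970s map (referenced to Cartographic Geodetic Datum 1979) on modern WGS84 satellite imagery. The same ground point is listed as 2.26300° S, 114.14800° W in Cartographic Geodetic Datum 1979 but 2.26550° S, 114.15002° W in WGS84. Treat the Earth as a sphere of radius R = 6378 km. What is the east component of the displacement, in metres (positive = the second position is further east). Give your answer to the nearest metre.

ΔE = -225 m

Δφ = -2.26550° − -2.26300° = -0.00250°; Δλ = -114.15002° − -114.14800° = -0.00202°.
1° along a meridian = πR/180 = 111317 m.
ΔN = Δφ × 111317 = -278.3 m; ΔE = Δλ × 111317 × cos(-2.26300°) = -0.00202 × 111317 × 0.999220 = -224.7 m.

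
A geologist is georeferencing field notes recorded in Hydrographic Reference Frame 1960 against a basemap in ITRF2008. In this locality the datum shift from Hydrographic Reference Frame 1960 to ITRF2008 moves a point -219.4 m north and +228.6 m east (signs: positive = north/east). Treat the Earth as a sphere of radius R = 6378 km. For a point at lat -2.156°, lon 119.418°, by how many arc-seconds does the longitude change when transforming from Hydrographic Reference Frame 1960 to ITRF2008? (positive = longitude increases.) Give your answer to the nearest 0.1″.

At latitude -2.156°, cos φ = 0.999292.
One radian of longitude at latitude φ spans R cos φ, so Δλ = ΔE / (R cos φ) = 228.6 / (6378000 × 0.999292) = 3.5867e-05 rad = 7.398″.

Δλ = 7.4″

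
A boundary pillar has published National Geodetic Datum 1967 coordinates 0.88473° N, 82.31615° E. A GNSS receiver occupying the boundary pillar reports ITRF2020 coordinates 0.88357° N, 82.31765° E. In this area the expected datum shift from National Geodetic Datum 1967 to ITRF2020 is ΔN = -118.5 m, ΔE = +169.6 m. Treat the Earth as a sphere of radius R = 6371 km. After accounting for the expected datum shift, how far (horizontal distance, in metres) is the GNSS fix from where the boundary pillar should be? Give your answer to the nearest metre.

Observed coordinate differences: Δφ = -0.00116°, Δλ = +0.00150°.
Converting to metres (1° lat = 111195 m, cos φ = 0.999881): observed ΔN = -129.0 m, observed ΔE = 166.8 m.
Subtracting the expected shift leaves a residual of -129.0 − (-118.5) = -10.5 m north and 166.8 − (169.6) = -2.8 m east.
Residual distance = √((-10.5)² + (-2.8)²) = 10.9 m.

11 m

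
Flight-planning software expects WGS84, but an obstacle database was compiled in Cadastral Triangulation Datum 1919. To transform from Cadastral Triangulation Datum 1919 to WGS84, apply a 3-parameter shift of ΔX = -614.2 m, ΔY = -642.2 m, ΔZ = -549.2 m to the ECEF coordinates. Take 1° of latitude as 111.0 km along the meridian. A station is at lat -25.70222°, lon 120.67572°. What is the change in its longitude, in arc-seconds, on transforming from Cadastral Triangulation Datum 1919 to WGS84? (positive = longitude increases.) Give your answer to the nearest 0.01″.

sin φ = -0.433694, cos φ = 0.901060, sin λ = 0.860069, cos λ = -0.510178.
East component: ΔE = −sin λ·ΔX + cos λ·ΔY = −(0.860069)(-614.2) + (-0.510178)(-642.2) = 855.89 m.
1° of latitude spans 111000 m; at latitude φ, 1° of longitude spans that × cos φ = 100017.7 m, so Δλ = 855.89 / 100017.7 × 3600 = 30.807″.

Δλ = 30.81″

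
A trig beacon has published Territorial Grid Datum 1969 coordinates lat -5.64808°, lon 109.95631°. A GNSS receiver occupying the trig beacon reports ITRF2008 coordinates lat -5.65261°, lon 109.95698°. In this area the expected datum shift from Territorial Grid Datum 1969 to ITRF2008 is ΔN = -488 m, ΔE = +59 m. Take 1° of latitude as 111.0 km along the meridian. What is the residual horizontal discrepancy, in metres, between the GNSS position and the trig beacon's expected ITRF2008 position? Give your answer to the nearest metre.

21 m

Observed coordinate differences: Δφ = -0.00453°, Δλ = +0.00067°.
Converting to metres (1° lat = 111000 m, cos φ = 0.995145): observed ΔN = -502.8 m, observed ΔE = 74.0 m.
Subtracting the expected shift leaves a residual of -502.8 − (-488) = -14.8 m north and 74.0 − (59) = 15.0 m east.
Residual distance = √((-14.8)² + 15.0²) = 21.1 m.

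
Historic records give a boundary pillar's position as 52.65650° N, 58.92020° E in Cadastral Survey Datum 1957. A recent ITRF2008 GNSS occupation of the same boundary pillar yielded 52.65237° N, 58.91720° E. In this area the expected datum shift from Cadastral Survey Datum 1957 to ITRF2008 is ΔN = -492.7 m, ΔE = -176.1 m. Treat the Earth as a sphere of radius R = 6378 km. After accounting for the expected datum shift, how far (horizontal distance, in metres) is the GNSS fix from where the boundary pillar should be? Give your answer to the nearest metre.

42 m

Observed coordinate differences: Δφ = -0.00413°, Δλ = -0.00300°.
Converting to metres (1° lat = 111317 m, cos φ = 0.606592): observed ΔN = -459.7 m, observed ΔE = -202.6 m.
Subtracting the expected shift leaves a residual of -459.7 − (-492.7) = 33.0 m north and -202.6 − (-176.1) = -26.5 m east.
Residual distance = √(33.0² + (-26.5)²) = 42.3 m.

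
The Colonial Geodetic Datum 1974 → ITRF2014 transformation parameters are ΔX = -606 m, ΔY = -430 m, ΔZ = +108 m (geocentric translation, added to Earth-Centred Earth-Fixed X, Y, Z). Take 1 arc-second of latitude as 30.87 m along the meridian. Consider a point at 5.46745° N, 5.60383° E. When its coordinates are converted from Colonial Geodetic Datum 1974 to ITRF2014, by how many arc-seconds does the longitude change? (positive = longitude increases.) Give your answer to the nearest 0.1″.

Δλ = -12.0″

sin φ = 0.095280, cos φ = 0.995450, sin λ = 0.097649, cos λ = 0.995221.
East component: ΔE = −sin λ·ΔX + cos λ·ΔY = −(0.097649)(-606) + (0.995221)(-430) = -368.77 m.
1° of latitude spans 3600 × 30.87 = 111132 m; at latitude φ, 1° of longitude spans that × cos φ = 110626.4 m, so Δλ = -368.77 / 110626.4 × 3600 = -12.000″.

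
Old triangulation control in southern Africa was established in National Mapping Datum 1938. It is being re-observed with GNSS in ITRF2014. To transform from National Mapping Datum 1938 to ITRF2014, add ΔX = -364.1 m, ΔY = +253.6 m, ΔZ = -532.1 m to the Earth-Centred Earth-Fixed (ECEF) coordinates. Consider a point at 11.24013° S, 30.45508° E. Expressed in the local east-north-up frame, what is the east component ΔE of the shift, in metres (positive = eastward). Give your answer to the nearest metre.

At φ = -11.24013°, λ = 30.45508°: sin φ = -0.194921, cos φ = 0.980819, sin λ = 0.506863, cos λ = 0.862027.
ΔE = −sin λ·ΔX + cos λ·ΔY = −(0.506863)·(-364.1) + (0.862027)·(253.6) = 403.16 m.

ΔE = 403 m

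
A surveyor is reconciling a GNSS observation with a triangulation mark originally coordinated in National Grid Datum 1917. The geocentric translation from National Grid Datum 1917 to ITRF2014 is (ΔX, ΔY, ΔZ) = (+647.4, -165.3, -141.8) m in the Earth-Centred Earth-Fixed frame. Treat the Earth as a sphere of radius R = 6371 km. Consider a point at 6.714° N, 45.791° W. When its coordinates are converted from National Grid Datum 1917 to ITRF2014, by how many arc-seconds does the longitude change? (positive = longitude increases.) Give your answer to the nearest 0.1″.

Δλ = 11.4″

sin φ = 0.116913, cos φ = 0.993142, sin λ = -0.716801, cos λ = 0.697278.
East component: ΔE = −sin λ·ΔX + cos λ·ΔY = −(-0.716801)(647.4) + (0.697278)(-165.3) = 348.80 m.
1° of latitude spans πR/180 = 111195 m; at latitude φ, 1° of longitude spans that × cos φ = 110432.4 m, so Δλ = 348.80 / 110432.4 × 3600 = 11.370″.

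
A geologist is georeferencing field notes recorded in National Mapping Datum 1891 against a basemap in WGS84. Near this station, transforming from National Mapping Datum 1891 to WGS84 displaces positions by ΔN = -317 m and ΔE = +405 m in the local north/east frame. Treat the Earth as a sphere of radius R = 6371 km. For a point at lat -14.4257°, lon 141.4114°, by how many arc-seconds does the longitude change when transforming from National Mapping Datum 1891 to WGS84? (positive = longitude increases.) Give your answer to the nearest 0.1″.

At latitude -14.4257°, cos φ = 0.968472.
One radian of longitude at latitude φ spans R cos φ, so Δλ = ΔE / (R cos φ) = 405.0 / (6371000 × 0.968472) = 6.5639e-05 rad = 13.539″.

Δλ = 13.5″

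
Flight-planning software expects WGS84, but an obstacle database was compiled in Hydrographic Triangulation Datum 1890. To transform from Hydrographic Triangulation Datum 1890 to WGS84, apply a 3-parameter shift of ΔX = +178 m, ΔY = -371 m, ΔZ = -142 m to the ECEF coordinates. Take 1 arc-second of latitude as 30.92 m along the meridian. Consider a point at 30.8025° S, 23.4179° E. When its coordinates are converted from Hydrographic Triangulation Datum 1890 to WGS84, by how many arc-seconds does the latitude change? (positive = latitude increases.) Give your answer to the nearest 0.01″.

sin φ = -0.512080, cos φ = 0.858938, sin λ = 0.397435, cos λ = 0.917631.
North component: ΔN = −sin φ cos λ·ΔX − sin φ sin λ·ΔY + cos φ·ΔZ = −(-0.512080)(0.917631)(178) − (-0.512080)(0.397435)(-371) + (0.858938)(-142) = -113.83 m.
1° of latitude spans 3600 × 30.92 = 111312 m, so Δφ = -113.83 / 111312 × 3600 = -3.682″.

Δφ = -3.68″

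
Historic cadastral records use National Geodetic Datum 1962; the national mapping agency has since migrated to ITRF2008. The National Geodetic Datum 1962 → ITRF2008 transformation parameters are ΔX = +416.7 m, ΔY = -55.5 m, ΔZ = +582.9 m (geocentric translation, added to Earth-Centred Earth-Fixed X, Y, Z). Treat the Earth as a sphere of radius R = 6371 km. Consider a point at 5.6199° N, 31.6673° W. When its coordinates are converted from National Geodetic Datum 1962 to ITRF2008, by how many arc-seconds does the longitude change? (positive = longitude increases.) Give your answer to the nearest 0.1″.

sin φ = 0.097929, cos φ = 0.995193, sin λ = -0.524986, cos λ = 0.851111.
East component: ΔE = −sin λ·ΔX + cos λ·ΔY = −(-0.524986)(416.7) + (0.851111)(-55.5) = 171.53 m.
1° of latitude spans πR/180 = 111195 m; at latitude φ, 1° of longitude spans that × cos φ = 110660.5 m, so Δλ = 171.53 / 110660.5 × 3600 = 5.580″.

Δλ = 5.6″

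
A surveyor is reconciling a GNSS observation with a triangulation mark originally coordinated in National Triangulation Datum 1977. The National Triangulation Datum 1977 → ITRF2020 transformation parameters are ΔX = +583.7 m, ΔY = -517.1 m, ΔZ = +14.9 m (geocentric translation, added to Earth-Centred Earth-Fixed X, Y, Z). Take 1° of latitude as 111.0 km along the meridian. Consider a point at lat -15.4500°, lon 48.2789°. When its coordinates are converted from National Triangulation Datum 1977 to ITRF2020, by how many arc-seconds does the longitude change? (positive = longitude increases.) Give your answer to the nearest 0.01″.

sin φ = -0.266397, cos φ = 0.963863, sin λ = 0.746393, cos λ = 0.665505.
East component: ΔE = −sin λ·ΔX + cos λ·ΔY = −(0.746393)(583.7) + (0.665505)(-517.1) = -779.80 m.
1° of latitude spans 111000 m; at latitude φ, 1° of longitude spans that × cos φ = 106988.8 m, so Δλ = -779.80 / 106988.8 × 3600 = -26.239″.

Δλ = -26.24″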